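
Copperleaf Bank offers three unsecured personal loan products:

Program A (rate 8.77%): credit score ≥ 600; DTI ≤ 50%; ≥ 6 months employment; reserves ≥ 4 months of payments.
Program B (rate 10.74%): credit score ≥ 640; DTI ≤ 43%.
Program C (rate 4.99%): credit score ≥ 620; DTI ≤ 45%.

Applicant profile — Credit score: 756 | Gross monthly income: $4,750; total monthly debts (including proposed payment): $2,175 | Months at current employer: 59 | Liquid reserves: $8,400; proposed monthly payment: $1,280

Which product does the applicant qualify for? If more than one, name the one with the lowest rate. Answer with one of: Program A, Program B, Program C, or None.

DTI = 2,175/4,750 = 45.8%.
Reserves = 8,400/1,280 = 6.6 months.
Program A: score 756 ≥ 600; DTI 45.8% ≤ 50%; employment 59 ≥ 6 mo; reserves 6.6 ≥ 4 mo → qualifies.
Program B: score 756 ≥ 640; DTI 45.8% > 43% → does not qualify.
Program C: score 756 ≥ 620; DTI 45.8% > 45% → does not qualify.

Program A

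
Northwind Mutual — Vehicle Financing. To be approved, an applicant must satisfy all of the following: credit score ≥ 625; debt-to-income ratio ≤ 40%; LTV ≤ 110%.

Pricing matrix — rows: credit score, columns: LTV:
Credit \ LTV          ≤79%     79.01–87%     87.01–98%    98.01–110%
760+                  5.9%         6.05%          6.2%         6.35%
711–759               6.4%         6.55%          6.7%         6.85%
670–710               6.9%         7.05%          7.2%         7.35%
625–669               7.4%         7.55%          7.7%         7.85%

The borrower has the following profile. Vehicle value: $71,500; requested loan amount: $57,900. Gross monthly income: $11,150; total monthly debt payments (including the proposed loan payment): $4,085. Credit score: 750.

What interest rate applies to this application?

Credit score 750 ≥ 625; Debt-to-income = 4,085/11,150 = 36.6% — meets 40% limit
Loan-to-value = 57,900/71,500 = 81% — pass (110% max)
Row: 750 falls in 711–759. Column: 81% falls in 79.01–87%. Rate = 6.55%.

6.55%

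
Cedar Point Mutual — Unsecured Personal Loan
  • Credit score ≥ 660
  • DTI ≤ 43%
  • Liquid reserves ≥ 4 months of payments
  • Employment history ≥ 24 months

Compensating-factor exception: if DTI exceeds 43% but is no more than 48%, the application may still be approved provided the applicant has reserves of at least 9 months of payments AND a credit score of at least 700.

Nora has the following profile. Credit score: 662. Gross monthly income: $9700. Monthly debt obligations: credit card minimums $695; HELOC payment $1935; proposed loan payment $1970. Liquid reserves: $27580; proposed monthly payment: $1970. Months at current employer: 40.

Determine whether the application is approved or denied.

Credit score 662 ≥ 660 (meets base)
Total debts = (695 + 1,935 + 1,970) = 4,600. DTI = 4,600/9,700 = 47.4% > 43% — standard DTI limit exceeded.
Reserves: 27,580 ÷ 1,970 = 14.0 months (meets 4-month minimum)
Employment 40 ≥ 24 months
DTI 47.4% is within the 43%–48% exception band; checking compensating factors.
Override check — reserves: 14.0 mo (ok); score: 662 (below 700).
Compensating-factor requirement not fully met.

Denied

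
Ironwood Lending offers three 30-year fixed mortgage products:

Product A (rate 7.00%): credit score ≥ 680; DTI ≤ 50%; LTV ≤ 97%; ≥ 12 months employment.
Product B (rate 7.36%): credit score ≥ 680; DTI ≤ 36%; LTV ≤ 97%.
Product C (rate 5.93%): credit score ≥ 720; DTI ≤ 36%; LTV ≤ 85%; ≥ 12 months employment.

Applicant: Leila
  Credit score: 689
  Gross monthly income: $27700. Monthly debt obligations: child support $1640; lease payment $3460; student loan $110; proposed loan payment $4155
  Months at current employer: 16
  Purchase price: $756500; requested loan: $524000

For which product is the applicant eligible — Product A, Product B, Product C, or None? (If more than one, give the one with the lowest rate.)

Total debts = (1,640 + 3,460 + 110 + 4,155) = 9,365; DTI = 9,365/27,700 = 33.8%.
LTV = 524,000/756,500 = 69.3%.
Product A: score 689 ≥ 680; DTI 33.8% ≤ 50%; LTV 69.3% ≤ 97%; employment 16 ≥ 12 mo → qualifies.
Product B: score 689 ≥ 680; DTI 33.8% ≤ 36%; LTV 69.3% ≤ 97% → qualifies.
Product C: score 689 < 720; DTI 33.8% ≤ 36%; LTV 69.3% ≤ 85%; employment 16 ≥ 12 mo → does not qualify.
Qualifying: Product A, Product B. Lowest rate is 7.00% → Product A.

Product A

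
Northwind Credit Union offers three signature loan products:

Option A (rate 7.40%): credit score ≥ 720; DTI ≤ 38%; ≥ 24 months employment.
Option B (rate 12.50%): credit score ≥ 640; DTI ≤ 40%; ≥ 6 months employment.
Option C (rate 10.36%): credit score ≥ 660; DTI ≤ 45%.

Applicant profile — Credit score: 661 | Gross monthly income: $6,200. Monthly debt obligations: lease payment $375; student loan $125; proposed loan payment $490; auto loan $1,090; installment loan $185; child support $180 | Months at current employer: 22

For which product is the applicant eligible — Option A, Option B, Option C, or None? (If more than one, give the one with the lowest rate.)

Total debts = (375 + 125 + 490 + 1,090 + 185 + 180) = 2,445; DTI = 2,445/6,200 = 39.4%.
Option A: score 661 < 720; DTI 39.4% > 38%; employment 22 < 24 mo → does not qualify.
Option B: score 661 ≥ 640; DTI 39.4% ≤ 40%; employment 22 ≥ 6 mo → qualifies.
Option C: score 661 ≥ 660; DTI 39.4% ≤ 45% → qualifies.
Qualifying: Option B, Option C. Lowest rate is 10.36% → Option C.

Option C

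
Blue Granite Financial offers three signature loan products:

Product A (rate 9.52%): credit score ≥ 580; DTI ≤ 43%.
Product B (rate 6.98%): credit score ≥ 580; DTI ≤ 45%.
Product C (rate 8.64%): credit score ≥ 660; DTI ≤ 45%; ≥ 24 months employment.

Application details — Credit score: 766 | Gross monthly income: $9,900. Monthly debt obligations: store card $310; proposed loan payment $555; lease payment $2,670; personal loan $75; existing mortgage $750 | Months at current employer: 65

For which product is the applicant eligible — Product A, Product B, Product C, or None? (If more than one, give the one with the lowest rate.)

Total debts = (310 + 555 + 2,670 + 75 + 750) = 4,360; DTI = 4,360/9,900 = 44%.
Product A: score 766 ≥ 580; DTI 44% > 43% → does not qualify.
Product B: score 766 ≥ 580; DTI 44% ≤ 45% → qualifies.
Product C: score 766 ≥ 660; DTI 44% ≤ 45%; employment 65 ≥ 24 mo → qualifies.
Qualifying: Product B, Product C. Lowest rate is 6.98% → Product B.

Product B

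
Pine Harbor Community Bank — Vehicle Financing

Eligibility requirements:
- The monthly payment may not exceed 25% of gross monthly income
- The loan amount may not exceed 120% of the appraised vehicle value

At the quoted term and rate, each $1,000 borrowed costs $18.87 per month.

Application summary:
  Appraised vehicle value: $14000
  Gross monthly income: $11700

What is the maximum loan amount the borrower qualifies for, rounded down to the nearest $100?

$16,800

Payment cap: 25% × $11,700 = $2,925/month.
At $18.87 per $1,000, that supports 2,925/18.87 × 1,000 ≈ $155,007 → $155,000.
LTV cap: 120% × $14,000 = $16,800 → $16,800.
Binding constraint: loan-to-value.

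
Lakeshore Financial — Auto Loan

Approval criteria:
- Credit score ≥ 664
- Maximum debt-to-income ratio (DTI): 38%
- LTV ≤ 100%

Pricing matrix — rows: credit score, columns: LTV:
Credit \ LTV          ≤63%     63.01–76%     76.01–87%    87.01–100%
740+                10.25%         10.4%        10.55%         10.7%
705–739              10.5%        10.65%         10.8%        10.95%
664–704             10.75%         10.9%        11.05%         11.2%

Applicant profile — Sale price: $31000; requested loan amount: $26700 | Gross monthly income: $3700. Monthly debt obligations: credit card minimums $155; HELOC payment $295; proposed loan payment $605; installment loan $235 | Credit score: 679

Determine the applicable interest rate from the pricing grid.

11.05%

Credit score 679 ≥ 664; Total monthly debts = (155 + 295 + 605 + 235) = 1,290. DTI: 1,290 ÷ 3,700 = 34.9%, within the 38% cap
LTV = 26,700/31,000 = 86.1% ≤ 100%
Score 679 is in the 664–704 band; LTV 86.1% is in the 76.01–87% band → 11.05%.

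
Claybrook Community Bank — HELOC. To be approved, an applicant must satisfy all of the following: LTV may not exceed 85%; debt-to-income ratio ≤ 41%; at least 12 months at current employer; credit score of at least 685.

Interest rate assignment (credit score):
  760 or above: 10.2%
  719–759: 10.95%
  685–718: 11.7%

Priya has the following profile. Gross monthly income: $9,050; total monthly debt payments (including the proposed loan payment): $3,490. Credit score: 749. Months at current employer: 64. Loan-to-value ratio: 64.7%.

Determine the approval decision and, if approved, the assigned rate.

Approved at 10.95%

Credit score 749 ≥ 685 (meets minimum)
DTI: 3,490 ÷ 9,050 = 38.6%, within the 41% cap
LTV 64.7% ≤ 85%
Employment 64 ≥ 12 months
All requirements met. Score 749 falls in the 719–759 tier → 10.95%.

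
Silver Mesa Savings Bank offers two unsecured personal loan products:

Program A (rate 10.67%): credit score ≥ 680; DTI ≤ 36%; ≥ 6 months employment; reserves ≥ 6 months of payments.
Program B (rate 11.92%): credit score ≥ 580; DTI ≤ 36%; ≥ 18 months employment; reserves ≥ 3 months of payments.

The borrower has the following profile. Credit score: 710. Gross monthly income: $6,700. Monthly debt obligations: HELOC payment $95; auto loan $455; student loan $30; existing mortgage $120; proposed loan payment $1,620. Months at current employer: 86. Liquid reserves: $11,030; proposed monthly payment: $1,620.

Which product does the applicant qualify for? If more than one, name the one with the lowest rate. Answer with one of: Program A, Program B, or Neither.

Total debts = (95 + 455 + 30 + 120 + 1,620) = 2,320; DTI = 2,320/6,700 = 34.6%.
Reserves = 11,030/1,620 = 6.8 months.
Program A: score 710 ≥ 680; DTI 34.6% ≤ 36%; employment 86 ≥ 6 mo; reserves 6.8 ≥ 6 mo → qualifies.
Program B: score 710 ≥ 580; DTI 34.6% ≤ 36%; employment 86 ≥ 18 mo; reserves 6.8 ≥ 3 mo → qualifies.
Qualifying: Program A, Program B. Lowest rate is 10.67% → Program A.

Program A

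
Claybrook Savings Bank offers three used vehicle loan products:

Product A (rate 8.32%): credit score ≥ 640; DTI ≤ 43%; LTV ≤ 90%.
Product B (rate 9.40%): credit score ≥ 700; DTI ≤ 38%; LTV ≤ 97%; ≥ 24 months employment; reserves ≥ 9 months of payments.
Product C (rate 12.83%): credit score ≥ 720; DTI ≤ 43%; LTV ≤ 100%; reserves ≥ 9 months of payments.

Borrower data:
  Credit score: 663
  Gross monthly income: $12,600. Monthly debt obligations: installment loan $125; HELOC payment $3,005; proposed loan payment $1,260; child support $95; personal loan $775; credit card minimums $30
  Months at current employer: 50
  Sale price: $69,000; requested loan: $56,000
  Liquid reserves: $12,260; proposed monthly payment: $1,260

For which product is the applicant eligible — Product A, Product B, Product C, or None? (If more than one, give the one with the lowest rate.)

Product A

Total debts = (125 + 3,005 + 1,260 + 95 + 775 + 30) = 5,290; DTI = 5,290/12,600 = 42%.
LTV = 56,000/69,000 = 81.2%.
Reserves = 12,260/1,260 = 9.7 months.
Product A: score 663 ≥ 640; DTI 42% ≤ 43%; LTV 81.2% ≤ 90% → qualifies.
Product B: score 663 < 700; DTI 42% > 38%; LTV 81.2% ≤ 97%; employment 50 ≥ 24 mo; reserves 9.7 ≥ 9 mo → does not qualify.
Product C: score 663 < 720; DTI 42% ≤ 43%; LTV 81.2% ≤ 100%; reserves 9.7 ≥ 9 mo → does not qualify.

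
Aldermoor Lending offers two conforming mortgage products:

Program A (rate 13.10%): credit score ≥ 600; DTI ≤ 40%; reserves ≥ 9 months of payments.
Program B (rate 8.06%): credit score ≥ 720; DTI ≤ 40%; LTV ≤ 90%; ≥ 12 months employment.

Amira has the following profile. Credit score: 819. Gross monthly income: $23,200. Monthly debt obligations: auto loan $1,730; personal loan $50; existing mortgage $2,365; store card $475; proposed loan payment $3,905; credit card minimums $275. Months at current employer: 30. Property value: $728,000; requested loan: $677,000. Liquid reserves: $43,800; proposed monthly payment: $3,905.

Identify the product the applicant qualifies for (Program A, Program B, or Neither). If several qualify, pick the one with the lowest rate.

Total debts = (1,730 + 50 + 2,365 + 475 + 3,905 + 275) = 8,800; DTI = 8,800/23,200 = 37.9%.
LTV = 677,000/728,000 = 93%.
Reserves = 43,800/3,905 = 11.2 months.
Program A: score 819 ≥ 600; DTI 37.9% ≤ 40%; reserves 11.2 ≥ 9 mo → qualifies.
Program B: score 819 ≥ 720; DTI 37.9% ≤ 40%; LTV 93% > 90%; employment 30 ≥ 12 mo → does not qualify.

Program A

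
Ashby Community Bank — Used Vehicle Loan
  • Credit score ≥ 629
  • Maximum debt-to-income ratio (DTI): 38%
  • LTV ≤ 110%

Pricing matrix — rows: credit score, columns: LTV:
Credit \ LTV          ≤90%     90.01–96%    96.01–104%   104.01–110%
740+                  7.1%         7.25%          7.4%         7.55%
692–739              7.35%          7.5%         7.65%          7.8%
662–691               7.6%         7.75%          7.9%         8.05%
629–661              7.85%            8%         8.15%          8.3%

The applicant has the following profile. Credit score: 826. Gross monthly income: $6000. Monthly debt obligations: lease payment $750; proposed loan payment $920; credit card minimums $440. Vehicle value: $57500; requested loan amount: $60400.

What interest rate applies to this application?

7.55%

Credit score 826 ≥ 629; Total monthly debts = (750 + 920 + 440) = 2,110. DTI: 2,110 ÷ 6,000 = 35.2%, within the 38% cap
LTV = 60,400/57,500 = 105% ≤ 110%
Credit 826 → row 740+; LTV 105% → column 104.01–110%. Grid cell → 7.55%.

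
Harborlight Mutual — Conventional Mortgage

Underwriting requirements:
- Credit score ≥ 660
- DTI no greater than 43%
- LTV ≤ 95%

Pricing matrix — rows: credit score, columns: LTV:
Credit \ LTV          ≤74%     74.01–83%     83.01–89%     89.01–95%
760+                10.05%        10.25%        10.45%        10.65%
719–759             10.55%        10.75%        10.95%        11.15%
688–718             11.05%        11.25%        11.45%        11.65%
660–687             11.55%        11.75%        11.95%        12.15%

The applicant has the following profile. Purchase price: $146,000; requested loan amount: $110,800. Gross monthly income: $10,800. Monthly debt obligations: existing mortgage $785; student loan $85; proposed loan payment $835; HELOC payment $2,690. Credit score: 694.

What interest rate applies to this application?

11.25%

Credit score 694 ≥ 660; Total monthly debts = (785 + 85 + 835 + 2,690) = 4,395. DTI: 4,395 ÷ 10,800 = 40.7%, within the 43% cap
LTV = 110,800/146,000 = 75.9% ≤ 95%
Row: 694 falls in 688–718. Column: 75.9% falls in 74.01–83%. Rate = 11.25%.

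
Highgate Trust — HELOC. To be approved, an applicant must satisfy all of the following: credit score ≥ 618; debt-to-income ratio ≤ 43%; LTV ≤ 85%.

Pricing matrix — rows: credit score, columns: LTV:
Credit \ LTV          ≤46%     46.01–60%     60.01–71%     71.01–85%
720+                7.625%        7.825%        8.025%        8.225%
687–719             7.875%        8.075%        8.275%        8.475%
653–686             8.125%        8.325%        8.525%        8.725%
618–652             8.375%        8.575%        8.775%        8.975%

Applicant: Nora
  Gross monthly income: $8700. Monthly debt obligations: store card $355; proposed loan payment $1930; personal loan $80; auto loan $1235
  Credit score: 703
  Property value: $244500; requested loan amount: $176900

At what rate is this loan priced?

8.475%

Credit score 703 ≥ 618; Total monthly debts = (355 + 1,930 + 80 + 1,235) = 3,600. Debt-to-income = 3,600/8,700 = 41.4% — meets 43% limit
Loan-to-value = 176,900/244,500 = 72.4% — pass (85% max)
Score 703 is in the 687–719 band; LTV 72.4% is in the 71.01–85% band → 8.475%.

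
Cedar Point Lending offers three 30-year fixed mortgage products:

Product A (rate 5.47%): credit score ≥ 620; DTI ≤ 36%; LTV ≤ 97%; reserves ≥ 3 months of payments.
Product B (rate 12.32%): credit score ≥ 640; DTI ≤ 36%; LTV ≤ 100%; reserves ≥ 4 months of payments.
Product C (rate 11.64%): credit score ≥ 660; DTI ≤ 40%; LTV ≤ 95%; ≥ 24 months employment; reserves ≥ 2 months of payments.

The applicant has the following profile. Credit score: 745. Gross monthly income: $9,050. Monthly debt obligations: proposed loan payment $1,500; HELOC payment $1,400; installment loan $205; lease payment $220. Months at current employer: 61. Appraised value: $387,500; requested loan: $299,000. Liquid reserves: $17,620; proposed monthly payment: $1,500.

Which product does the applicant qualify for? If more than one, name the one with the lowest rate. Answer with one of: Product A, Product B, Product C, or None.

Product C

Total debts = (1,500 + 1,400 + 205 + 220) = 3,325; DTI = 3,325/9,050 = 36.7%.
LTV = 299,000/387,500 = 77.2%.
Reserves = 17,620/1,500 = 11.7 months.
Product A: score 745 ≥ 620; DTI 36.7% > 36%; LTV 77.2% ≤ 97%; reserves 11.7 ≥ 3 mo → does not qualify.
Product B: score 745 ≥ 640; DTI 36.7% > 36%; LTV 77.2% ≤ 100%; reserves 11.7 ≥ 4 mo → does not qualify.
Product C: score 745 ≥ 660; DTI 36.7% ≤ 40%; LTV 77.2% ≤ 95%; employment 61 ≥ 24 mo; reserves 11.7 ≥ 2 mo → qualifies.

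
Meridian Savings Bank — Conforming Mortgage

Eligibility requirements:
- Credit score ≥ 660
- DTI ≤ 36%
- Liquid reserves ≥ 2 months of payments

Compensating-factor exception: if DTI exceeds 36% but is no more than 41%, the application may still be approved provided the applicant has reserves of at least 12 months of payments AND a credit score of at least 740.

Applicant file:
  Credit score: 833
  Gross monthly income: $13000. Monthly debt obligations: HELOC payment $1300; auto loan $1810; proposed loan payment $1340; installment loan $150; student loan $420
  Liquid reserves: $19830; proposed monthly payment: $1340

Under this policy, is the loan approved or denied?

Approved

Credit score 833 ≥ 660 (meets base)
Total debts = (1,300 + 1,810 + 1,340 + 150 + 420) = 5,020. DTI = 5,020/13,000 = 38.6% > 36% — standard DTI limit exceeded.
Reserves = 19,830/1,340 = 14.8 months ≥ 2
DTI 38.6% is within the 36%–41% exception band; checking compensating factors.
Override check — reserves: 14.8 mo (ok); score: 833 (ok).
Both compensating conditions met → exception applies.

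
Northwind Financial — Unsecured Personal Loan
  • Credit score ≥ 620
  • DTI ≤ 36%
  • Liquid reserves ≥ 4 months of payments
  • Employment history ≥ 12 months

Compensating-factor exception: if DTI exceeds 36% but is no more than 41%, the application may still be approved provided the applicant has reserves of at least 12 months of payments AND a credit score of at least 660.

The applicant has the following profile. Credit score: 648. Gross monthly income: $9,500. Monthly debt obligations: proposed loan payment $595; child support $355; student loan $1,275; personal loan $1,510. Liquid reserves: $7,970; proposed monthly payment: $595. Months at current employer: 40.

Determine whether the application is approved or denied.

Denied

Credit score 648 ≥ 620 (meets base)
Total debts = (595 + 355 + 1,275 + 1,510) = 3,735. DTI = 3,735/9,500 = 39.3% > 36% — standard DTI limit exceeded.
Reserves: 7,970 ÷ 595 = 13.4 months (meets 4-month minimum)
Employment 40 ≥ 12 months
39.3% falls in the override range (36%–41%), so the compensating-factor test applies.
Reserves 13.4 ≥ 12 months; credit score 648 < 660.
Override conditions not both satisfied; exception does not apply.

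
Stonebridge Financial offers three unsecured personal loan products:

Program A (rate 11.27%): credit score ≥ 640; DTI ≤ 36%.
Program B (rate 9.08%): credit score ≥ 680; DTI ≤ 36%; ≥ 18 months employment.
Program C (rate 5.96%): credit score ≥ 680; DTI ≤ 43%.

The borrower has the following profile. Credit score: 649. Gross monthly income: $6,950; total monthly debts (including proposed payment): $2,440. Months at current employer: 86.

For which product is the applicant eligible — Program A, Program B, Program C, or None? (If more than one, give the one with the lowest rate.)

DTI = 2,440/6,950 = 35.1%.
Program A: score 649 ≥ 640; DTI 35.1% ≤ 36% → qualifies.
Program B: score 649 < 680; DTI 35.1% ≤ 36%; employment 86 ≥ 18 mo → does not qualify.
Program C: score 649 < 680; DTI 35.1% ≤ 43% → does not qualify.

Program A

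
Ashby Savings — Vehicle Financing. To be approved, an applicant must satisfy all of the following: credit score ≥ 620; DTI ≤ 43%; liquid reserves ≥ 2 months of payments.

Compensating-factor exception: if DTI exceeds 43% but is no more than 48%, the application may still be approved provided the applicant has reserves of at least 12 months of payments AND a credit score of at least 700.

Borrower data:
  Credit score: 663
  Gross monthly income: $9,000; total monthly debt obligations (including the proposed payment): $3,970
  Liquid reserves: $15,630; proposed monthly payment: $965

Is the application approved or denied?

Credit score 663 ≥ 620 (meets base)
DTI = 3,970/9,000 = 44.1% > 43% — standard DTI limit exceeded.
Reserves: 15,630 ÷ 965 = 16.2 months (meets 2-month minimum)
44.1% falls in the override range (43%–48%), so the compensating-factor test applies.
Override check — reserves: 16.2 mo (ok); score: 663 (below 700).
Override conditions not both satisfied; exception does not apply.

Denied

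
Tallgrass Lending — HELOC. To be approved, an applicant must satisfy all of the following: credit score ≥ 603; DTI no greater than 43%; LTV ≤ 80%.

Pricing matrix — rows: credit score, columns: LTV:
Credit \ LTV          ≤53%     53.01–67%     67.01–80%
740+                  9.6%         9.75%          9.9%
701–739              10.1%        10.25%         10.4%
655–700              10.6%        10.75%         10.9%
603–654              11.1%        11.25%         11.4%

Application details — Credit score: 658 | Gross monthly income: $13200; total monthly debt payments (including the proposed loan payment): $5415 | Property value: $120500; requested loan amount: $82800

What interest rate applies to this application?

10.9%

Credit score 658 ≥ 603; DTI = 5,415/13,200 = 41% ≤ 43%
LTV = 82,800/120,500 = 68.7% ≤ 80%
Credit 658 → row 655–700; LTV 68.7% → column 67.01–80%. Grid cell → 10.9%.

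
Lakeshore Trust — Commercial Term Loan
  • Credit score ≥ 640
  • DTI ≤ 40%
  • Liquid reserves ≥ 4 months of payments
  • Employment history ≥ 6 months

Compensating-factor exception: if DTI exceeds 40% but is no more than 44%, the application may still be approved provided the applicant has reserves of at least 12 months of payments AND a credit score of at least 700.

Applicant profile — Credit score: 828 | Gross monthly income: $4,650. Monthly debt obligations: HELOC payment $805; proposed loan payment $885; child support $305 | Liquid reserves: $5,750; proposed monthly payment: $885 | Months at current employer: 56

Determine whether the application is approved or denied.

Denied

Credit score 828 ≥ 640 (meets base)
Total debts = (805 + 885 + 305) = 1,995. DTI = 1,995/4,650 = 42.9% > 40% — standard DTI limit exceeded.
Liquid reserves cover 5,750/885 = 6.5 months — ≥ 4 required
Employment 56 ≥ 6 months
DTI 42.9% is within the 40%–44% exception band; checking compensating factors.
Reserves 6.5 < 12 months; credit score 828 ≥ 700.
Compensating-factor requirement not fully met.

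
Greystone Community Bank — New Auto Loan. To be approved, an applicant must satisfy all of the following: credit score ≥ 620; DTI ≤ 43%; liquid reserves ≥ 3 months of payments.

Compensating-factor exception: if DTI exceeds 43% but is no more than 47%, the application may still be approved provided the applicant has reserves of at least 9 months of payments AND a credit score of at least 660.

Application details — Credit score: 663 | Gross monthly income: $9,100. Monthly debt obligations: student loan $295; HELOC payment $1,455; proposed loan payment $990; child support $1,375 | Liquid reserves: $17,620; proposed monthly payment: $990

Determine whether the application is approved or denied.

Credit score 663 ≥ 620 (meets base)
Total debts = (295 + 1,455 + 990 + 1,375) = 4,115. DTI: 4,115 ÷ 9,100 = 45.2%, over the 43% base limit.
Reserves: 17,620 ÷ 990 = 17.8 months (meets 3-month minimum)
45.2% falls in the override range (43%–47%), so the compensating-factor test applies.
Override check — reserves: 17.8 mo (ok); score: 663 (ok).
Both compensating conditions met → exception applies.

Approved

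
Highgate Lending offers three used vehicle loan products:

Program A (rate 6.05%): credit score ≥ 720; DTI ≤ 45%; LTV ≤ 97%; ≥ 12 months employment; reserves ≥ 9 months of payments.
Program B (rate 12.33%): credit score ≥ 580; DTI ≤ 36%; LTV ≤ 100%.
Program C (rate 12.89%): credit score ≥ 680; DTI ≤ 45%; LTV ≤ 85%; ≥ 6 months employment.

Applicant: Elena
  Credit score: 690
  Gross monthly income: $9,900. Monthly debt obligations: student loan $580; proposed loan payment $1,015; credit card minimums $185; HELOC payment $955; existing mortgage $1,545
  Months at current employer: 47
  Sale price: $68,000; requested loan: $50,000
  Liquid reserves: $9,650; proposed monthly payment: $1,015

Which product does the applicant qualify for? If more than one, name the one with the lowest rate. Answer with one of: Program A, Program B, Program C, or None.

Total debts = (580 + 1,015 + 185 + 955 + 1,545) = 4,280; DTI = 4,280/9,900 = 43.2%.
LTV = 50,000/68,000 = 73.5%.
Reserves = 9,650/1,015 = 9.5 months.
Program A: score 690 < 720; DTI 43.2% ≤ 45%; LTV 73.5% ≤ 97%; employment 47 ≥ 12 mo; reserves 9.5 ≥ 9 mo → does not qualify.
Program B: score 690 ≥ 580; DTI 43.2% > 36%; LTV 73.5% ≤ 100% → does not qualify.
Program C: score 690 ≥ 680; DTI 43.2% ≤ 45%; LTV 73.5% ≤ 85%; employment 47 ≥ 6 mo → qualifies.

Program C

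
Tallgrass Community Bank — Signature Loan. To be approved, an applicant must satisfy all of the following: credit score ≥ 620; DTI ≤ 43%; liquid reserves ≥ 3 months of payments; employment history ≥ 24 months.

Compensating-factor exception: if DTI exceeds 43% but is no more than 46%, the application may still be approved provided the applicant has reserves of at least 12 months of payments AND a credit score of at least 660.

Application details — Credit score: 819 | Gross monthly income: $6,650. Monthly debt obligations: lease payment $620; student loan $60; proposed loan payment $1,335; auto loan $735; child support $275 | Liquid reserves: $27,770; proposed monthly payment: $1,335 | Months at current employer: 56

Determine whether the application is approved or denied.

Approved

Credit score 819 ≥ 620 (meets base)
Total debts = (620 + 60 + 1,335 + 735 + 275) = 3,025. DTI = 3,025/6,650 = 45.5% > 43% — standard DTI limit exceeded.
Reserves = 27,770/1,335 = 20.8 months ≥ 3
Employment 56 ≥ 24 months
DTI 45.5% is within the 43%–46% exception band; checking compensating factors.
Reserves 20.8 ≥ 12 months; credit score 819 ≥ 660.
Both compensating conditions met → exception applies.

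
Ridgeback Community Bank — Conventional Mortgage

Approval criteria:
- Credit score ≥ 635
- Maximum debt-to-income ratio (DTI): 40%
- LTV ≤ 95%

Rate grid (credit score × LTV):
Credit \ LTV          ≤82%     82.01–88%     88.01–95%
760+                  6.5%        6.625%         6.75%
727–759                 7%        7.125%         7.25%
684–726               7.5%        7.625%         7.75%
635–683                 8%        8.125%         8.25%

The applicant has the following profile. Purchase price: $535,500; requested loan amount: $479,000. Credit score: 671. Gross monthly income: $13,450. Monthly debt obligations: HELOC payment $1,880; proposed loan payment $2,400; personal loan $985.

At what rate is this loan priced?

Credit score 671 ≥ 635; Total monthly debts = (1,880 + 2,400 + 985) = 5,265. DTI: 5,265 ÷ 13,450 = 39.1%, within the 40% cap
LTV: 479,000 ÷ 535,500 = 89.4%, within 95% cap
Score 671 is in the 635–683 band; LTV 89.4% is in the 88.01–95% band → 8.25%.

8.25%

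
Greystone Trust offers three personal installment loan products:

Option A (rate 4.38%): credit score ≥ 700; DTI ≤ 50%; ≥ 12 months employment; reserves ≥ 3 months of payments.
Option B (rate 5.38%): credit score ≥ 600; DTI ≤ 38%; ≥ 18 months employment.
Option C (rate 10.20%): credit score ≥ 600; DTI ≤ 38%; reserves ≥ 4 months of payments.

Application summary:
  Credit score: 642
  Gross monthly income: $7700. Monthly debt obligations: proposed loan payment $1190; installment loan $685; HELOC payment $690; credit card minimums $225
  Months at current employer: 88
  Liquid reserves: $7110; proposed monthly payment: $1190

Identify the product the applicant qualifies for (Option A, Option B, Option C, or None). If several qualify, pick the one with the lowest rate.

Total debts = (1,190 + 685 + 690 + 225) = 2,790; DTI = 2,790/7,700 = 36.2%.
Reserves = 7,110/1,190 = 6.0 months.
Option A: score 642 < 700; DTI 36.2% ≤ 50%; employment 88 ≥ 12 mo; reserves 6.0 ≥ 3 mo → does not qualify.
Option B: score 642 ≥ 600; DTI 36.2% ≤ 38%; employment 88 ≥ 18 mo → qualifies.
Option C: score 642 ≥ 600; DTI 36.2% ≤ 38%; reserves 6.0 ≥ 4 mo → qualifies.
Qualifying: Option B, Option C. Lowest rate is 5.38% → Option B.

Option B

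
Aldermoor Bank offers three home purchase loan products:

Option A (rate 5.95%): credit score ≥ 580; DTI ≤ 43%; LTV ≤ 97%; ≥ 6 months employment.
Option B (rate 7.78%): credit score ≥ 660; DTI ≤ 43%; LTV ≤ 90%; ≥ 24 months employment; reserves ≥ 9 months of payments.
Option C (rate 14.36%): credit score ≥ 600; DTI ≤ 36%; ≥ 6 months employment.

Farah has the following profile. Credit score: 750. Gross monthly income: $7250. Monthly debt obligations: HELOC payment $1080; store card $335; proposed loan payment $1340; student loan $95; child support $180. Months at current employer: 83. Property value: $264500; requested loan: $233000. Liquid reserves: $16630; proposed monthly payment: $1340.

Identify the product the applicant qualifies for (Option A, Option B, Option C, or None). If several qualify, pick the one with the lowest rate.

Total debts = (1,080 + 335 + 1,340 + 95 + 180) = 3,030; DTI = 3,030/7,250 = 41.8%.
LTV = 233,000/264,500 = 88.1%.
Reserves = 16,630/1,340 = 12.4 months.
Option A: score 750 ≥ 580; DTI 41.8% ≤ 43%; LTV 88.1% ≤ 97%; employment 83 ≥ 6 mo → qualifies.
Option B: score 750 ≥ 660; DTI 41.8% ≤ 43%; LTV 88.1% ≤ 90%; employment 83 ≥ 24 mo; reserves 12.4 ≥ 9 mo → qualifies.
Option C: score 750 ≥ 600; DTI 41.8% > 36%; employment 83 ≥ 6 mo → does not qualify.
Qualifying: Option A, Option B. Lowest rate is 5.95% → Option A.

Option A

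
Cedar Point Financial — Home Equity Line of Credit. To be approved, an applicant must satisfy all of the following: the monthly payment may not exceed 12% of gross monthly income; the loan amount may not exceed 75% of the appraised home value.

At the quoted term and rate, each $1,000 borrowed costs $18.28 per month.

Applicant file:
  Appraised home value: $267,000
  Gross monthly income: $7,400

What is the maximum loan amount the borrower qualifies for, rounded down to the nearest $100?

Payment cap: 12% × $7,400 = $888/month.
At $18.28 per $1,000, that supports 888/18.28 × 1,000 ≈ $48,577 → $48,500.
LTV cap: 75% × $267,000 = $200,250 → $200,200.
Binding constraint: payment-to-income.

$48,500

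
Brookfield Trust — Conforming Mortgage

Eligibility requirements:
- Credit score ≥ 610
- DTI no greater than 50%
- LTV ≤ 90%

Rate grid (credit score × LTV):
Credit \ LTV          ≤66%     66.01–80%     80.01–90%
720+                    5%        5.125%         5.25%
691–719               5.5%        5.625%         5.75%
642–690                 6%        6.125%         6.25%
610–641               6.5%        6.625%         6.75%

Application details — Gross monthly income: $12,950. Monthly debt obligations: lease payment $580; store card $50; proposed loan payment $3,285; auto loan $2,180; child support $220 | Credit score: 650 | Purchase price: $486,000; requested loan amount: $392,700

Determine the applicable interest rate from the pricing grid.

Credit score 650 ≥ 610; Total monthly debts = (580 + 50 + 3,285 + 2,180 + 220) = 6,315. Debt-to-income = 6,315/12,950 = 48.8% — meets 50% limit
LTV = 392,700/486,000 = 80.8% ≤ 90%
Score 650 is in the 642–690 band; LTV 80.8% is in the 80.01–90% band → 6.25%.

6.25%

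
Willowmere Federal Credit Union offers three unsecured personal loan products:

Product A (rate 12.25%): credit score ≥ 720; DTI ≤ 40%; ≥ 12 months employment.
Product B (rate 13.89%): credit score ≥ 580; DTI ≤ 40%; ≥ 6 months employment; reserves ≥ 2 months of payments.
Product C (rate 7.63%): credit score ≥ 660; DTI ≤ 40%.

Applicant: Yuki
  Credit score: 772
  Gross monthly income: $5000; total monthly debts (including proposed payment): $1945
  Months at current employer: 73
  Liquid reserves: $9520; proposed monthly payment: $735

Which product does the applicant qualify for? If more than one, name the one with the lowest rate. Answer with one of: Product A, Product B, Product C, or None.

DTI = 1,945/5,000 = 38.9%.
Reserves = 9,520/735 = 13.0 months.
Product A: score 772 ≥ 720; DTI 38.9% ≤ 40%; employment 73 ≥ 12 mo → qualifies.
Product B: score 772 ≥ 580; DTI 38.9% ≤ 40%; employment 73 ≥ 6 mo; reserves 13.0 ≥ 2 mo → qualifies.
Product C: score 772 ≥ 660; DTI 38.9% ≤ 40% → qualifies.
Qualifying: Product A, Product B, Product C. Lowest rate is 7.63% → Product C.

Product C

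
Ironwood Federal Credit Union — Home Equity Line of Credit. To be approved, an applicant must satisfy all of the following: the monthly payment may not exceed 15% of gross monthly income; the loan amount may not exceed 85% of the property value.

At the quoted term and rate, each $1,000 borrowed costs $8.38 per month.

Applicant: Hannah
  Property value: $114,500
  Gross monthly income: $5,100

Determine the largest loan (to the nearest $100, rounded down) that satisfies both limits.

Payment cap: 15% × $5,100 = $765/month.
At $8.38 per $1,000, that supports 765/8.38 × 1,000 ≈ $91,288 → $91,200.
LTV cap: 85% × $114,500 = $97,325 → $97,300.
Binding constraint: payment-to-income.

$91,200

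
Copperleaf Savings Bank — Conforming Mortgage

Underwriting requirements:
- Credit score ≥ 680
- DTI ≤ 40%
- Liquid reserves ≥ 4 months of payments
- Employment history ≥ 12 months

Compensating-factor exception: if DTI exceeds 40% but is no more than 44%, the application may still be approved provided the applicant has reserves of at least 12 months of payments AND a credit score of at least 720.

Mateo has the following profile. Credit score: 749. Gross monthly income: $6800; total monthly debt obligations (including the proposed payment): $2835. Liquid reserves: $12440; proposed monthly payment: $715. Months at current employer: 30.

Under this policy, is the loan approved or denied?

Approved

Credit score 749 ≥ 680 (meets base)
DTI: 2,835 ÷ 6,800 = 41.7%, over the 40% base limit.
Reserves: 12,440 ÷ 715 = 17.4 months (meets 4-month minimum)
Employment 30 ≥ 12 months
41.7% falls in the override range (40%–44%), so the compensating-factor test applies.
Override check — reserves: 17.4 mo (ok); score: 749 (ok).
Both compensating conditions met → exception applies.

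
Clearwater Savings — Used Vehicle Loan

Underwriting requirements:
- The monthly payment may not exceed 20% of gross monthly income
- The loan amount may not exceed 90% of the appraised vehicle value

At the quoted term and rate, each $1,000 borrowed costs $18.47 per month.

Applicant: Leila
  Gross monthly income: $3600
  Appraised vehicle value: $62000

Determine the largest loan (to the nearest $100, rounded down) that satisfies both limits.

Payment cap: 20% × $3,600 = $720/month.
At $18.47 per $1,000, that supports 720/18.47 × 1,000 ≈ $38,982 → $38,900.
LTV cap: 90% × $62,000 = $55,800 → $55,800.
Binding constraint: payment-to-income.

$38,900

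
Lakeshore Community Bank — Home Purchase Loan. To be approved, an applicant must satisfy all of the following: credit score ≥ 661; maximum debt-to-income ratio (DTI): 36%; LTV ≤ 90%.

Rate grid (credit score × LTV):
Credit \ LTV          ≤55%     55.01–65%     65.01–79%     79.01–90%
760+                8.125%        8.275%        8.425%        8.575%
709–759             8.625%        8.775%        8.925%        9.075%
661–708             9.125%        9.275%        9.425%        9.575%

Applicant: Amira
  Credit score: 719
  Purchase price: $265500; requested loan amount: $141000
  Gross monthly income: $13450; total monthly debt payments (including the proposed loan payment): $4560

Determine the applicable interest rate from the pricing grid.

8.625%

Credit score 719 ≥ 661; DTI = 4,560/13,450 = 33.9% ≤ 36%
LTV: 141,000 ÷ 265,500 = 53.1%, within 90% cap
Score 719 is in the 709–759 band; LTV 53.1% is in the ≤55% band → 8.625%.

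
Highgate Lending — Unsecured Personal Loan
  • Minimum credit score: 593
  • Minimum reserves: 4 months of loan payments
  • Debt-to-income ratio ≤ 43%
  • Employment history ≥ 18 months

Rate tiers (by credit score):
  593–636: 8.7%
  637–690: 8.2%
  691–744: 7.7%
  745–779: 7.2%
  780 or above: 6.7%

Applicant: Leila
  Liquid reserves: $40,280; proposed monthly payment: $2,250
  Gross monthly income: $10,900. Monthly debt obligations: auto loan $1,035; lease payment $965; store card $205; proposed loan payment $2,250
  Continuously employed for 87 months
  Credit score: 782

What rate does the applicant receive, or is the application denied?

Approved at 6.7%

Credit score 782 ≥ 593 (meets minimum)
Reserves = 40,280/2,250 = 17.9 months ≥ 4
Employment 87 ≥ 18 months
Total monthly debts = (1,035 + 965 + 205 + 2,250) = 4,455. Debt-to-income = 4,455/10,900 = 40.9% — meets 43% limit
All requirements met. Score 782 falls in the 780 or above tier → 6.7%.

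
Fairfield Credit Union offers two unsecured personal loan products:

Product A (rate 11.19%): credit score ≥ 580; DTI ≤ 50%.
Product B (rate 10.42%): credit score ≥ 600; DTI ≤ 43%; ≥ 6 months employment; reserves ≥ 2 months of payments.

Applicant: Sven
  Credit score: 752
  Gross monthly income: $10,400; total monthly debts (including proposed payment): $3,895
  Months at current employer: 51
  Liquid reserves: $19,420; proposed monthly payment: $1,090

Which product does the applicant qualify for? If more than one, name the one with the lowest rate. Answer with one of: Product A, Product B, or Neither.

Product B

DTI = 3,895/10,400 = 37.5%.
Reserves = 19,420/1,090 = 17.8 months.
Product A: score 752 ≥ 580; DTI 37.5% ≤ 50% → qualifies.
Product B: score 752 ≥ 600; DTI 37.5% ≤ 43%; employment 51 ≥ 6 mo; reserves 17.8 ≥ 2 mo → qualifies.
Qualifying: Product A, Product B. Lowest rate is 10.42% → Product B.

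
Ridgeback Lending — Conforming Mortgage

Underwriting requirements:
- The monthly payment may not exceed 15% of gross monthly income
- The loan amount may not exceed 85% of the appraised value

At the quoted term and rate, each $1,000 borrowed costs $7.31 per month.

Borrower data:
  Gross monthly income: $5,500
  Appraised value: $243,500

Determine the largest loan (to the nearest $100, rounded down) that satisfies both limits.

Payment cap: 15% × $5,500 = $825/month.
At $7.31 per $1,000, that supports 825/7.31 × 1,000 ≈ $112,859 → $112,800.
LTV cap: 85% × $243,500 = $206,975 → $206,900.
Binding constraint: payment-to-income.

$112,800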